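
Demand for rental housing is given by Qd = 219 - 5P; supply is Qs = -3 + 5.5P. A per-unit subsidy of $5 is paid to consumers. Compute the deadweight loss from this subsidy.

Deadweight loss = 1375/42

Pre-subsidy: 219 - 5P = -3 + 5.5P gives P* = 148/7, Q* = 793/7.
With the rebate, buyers effectively pay Pb = Ps − 5, where Ps is the price sellers receive.
Demand in terms of Ps becomes Qd = 219 − 5(Ps − 5) = 244 - 5Ps. Setting this equal to supply: 244 - 5Ps = -3 + 5.5Ps, so Ps = 494/21.
Buyers pay Pb = 494/21 − 5 = 389/21; Q' = -3 + 5.5·(494/21) = 2654/21.
The subsidy expands output by 2654/21 − 793/7 = 275/21 past the efficient level; on those units the gap between marginal cost and willingness to pay runs from 0 up to 5.
DWL = ½ × 5 × 275/21 = 1375/42.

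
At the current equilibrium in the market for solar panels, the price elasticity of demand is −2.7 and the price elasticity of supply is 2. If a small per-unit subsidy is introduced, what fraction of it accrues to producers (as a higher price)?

For a small subsidy around the equilibrium, the benefit split depends on the relative slopes, which at a point are proportional to the elasticities.
Buyer share = εs/(εs + |εd|) = 2/(2 + 2.7) = 20/47; seller share = |εd|/(εs + |εd|) = 27/47.
So producers capture 27/47 of the subsidy.

Producer share = 27/47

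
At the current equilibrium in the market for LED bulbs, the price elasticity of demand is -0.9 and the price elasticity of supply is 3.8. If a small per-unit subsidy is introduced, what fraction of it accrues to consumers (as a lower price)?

For a small subsidy around the equilibrium, the benefit split depends on the relative slopes, which at a point are proportional to the elasticities.
Buyer share = εs/(εs + |εd|) = 3.8/(3.8 + 0.9) = 38/47; seller share = |εd|/(εs + |εd|) = 9/47.

Consumer share = 38/47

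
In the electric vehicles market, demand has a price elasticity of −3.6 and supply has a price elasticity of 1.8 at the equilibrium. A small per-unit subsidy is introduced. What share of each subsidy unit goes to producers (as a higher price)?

Producer share = 2/3

For a small subsidy around the equilibrium, the benefit split depends on the relative slopes, which at a point are proportional to the elasticities.
Buyer share = εs/(εs + |εd|) = 1.8/(1.8 + 3.6) = 1/3; seller share = |εd|/(εs + |εd|) = 2/3.
So producers capture 2/3 of the subsidy.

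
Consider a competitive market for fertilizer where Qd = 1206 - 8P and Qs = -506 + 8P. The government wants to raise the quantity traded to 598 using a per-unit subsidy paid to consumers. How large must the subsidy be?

At Q = 598, invert demand for the buyer price: Pb = (1206 − 598)/8 = 76; invert supply for the seller price: Ps = (598 − (-506))/8 = 138.
The subsidy must fill the gap: s = Ps − Pb = 138 − 76 = 62.

Required subsidy s = 62 per unit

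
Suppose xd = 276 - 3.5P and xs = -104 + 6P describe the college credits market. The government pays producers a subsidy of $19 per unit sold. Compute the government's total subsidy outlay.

Pre-subsidy: 276 - 3.5P = -104 + 6P gives P* = 40, x* = 136.
With the subsidy, sellers receive Ps = Pb + 19 for each unit, where Pb is the price buyers pay.
Supply in terms of Pb becomes xs = -104 + 6(Pb + 19) = 10 + 6Pb. Setting this equal to demand: 276 - 3.5Pb = 10 + 6Pb, so Pb = 28.
Sellers receive Ps = 28 + 19 = 47; x' = 276 − 3.5·28 = 178.
Government outlay = subsidy × quantity = 19 × 178 = 3382.

Government cost = $3382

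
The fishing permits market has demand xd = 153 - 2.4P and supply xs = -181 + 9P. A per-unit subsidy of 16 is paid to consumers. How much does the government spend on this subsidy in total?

Government cost = 1808

Pre-subsidy: 153 - 2.4P = -181 + 9P gives P* = 1670/57, x* = 1571/19.
With the rebate, buyers effectively pay Pb = Ps − 16, where Ps is the price sellers receive.
Demand in terms of Ps becomes xd = 153 − 2.4(Ps − 16) = 191.4 - 2.4Ps. Setting this equal to supply: 191.4 - 2.4Ps = -181 + 9Ps, so Ps = 98/3.
Buyers pay Pb = 98/3 − 16 = 50/3; x' = -181 + 9·(98/3) = 113.
Government outlay = subsidy × quantity = 16 × 113 = 1808.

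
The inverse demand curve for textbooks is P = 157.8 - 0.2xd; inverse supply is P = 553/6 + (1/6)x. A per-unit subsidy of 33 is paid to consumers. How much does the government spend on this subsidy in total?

Government cost = 8877

Pre-subsidy: 157.8 - 0.2x = 553/6 + (1/6)x gives x* = 179 and P* = 122.
With the rebate, buyers effectively pay Pb = Ps − 33, where Ps is the price sellers receive.
On the curves, Pb = 157.8 - 0.2x and Ps = 553/6 + (1/6)x; the wedge Ps − Pb = 33 gives 553/6 + (1/6)x − (157.8 - 0.2x) = 33, so x' = 269.
Then Pb = 157.8 − 0.2·269 = 104 and Ps = 553/6 + (1/6)·269 = 137.
Government outlay = subsidy × quantity = 33 × 269 = 8877.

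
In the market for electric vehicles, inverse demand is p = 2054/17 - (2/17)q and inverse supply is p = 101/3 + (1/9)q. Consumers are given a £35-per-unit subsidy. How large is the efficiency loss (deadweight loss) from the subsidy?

Deadweight loss = £2677.5

Pre-subsidy: 2054/17 - (2/17)q = 101/3 + (1/9)q gives q* = 381 and p* = 76.
With the rebate, buyers effectively pay pb = ps − 35, where ps is the price sellers receive.
On the curves, pb = 2054/17 - (2/17)q and ps = 101/3 + (1/9)q; the wedge ps − pb = 35 gives 101/3 + (1/9)q − (2054/17 - (2/17)q) = 35, so q' = 534.
Then pb = 2054/17 − (2/17)·534 = 58 and ps = 101/3 + (1/9)·534 = 93.
The subsidy expands output by 534 − 381 = 153 past the efficient level; on those units the gap between marginal cost and willingness to pay runs from 0 up to 35.
DWL = ½ × 35 × 153 = 2677.5.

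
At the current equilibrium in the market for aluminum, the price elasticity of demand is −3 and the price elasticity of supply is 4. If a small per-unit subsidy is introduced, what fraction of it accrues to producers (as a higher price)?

Producer share = 3/7

For a small subsidy around the equilibrium, the benefit split depends on the relative slopes, which at a point are proportional to the elasticities.
Buyer share = εs/(εs + |εd|) = 4/(4 + 3) = 4/7; seller share = |εd|/(εs + |εd|) = 3/7.
So producers capture 3/7 of the subsidy.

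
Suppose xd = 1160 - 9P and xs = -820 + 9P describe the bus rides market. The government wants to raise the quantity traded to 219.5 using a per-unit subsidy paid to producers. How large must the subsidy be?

Required subsidy s = 11 per unit

At x = 219.5, invert demand for the buyer price: Pb = (1160 − 219.5)/9 = 104.5; invert supply for the seller price: Ps = (219.5 − (-820))/9 = 115.5.
The subsidy must fill the gap: s = Ps − Pb = 115.5 − 104.5 = 11.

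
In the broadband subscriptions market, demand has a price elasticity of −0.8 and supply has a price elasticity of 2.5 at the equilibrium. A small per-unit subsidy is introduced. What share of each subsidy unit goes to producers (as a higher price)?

Producer share = 8/33

For a small subsidy around the equilibrium, the benefit split depends on the relative slopes, which at a point are proportional to the elasticities.
Buyer share = εs/(εs + |εd|) = 2.5/(2.5 + 0.8) = 25/33; seller share = |εd|/(εs + |εd|) = 8/33.
So producers capture 8/33 of the subsidy.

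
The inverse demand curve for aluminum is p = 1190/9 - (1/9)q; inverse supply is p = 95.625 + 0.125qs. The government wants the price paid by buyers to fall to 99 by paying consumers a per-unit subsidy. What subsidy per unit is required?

At a buyer price of 99, quantity demanded is 1190 − 9·99 = 299.
Sellers supply 299 only when they receive ps = 95.625 + 0.125·299 = 133.
s = ps − pb = 133 − 99 = 34.

Required subsidy s = 34 per unit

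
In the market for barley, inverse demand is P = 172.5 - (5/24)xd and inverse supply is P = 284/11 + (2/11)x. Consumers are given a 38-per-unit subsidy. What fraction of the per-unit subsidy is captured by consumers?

Consumer share = 55/103

Pre-subsidy: 172.5 - (5/24)x = 284/11 + (2/11)x gives x* = 38724/103 and P* = 9700/103.
With the rebate, buyers effectively pay Pb = Ps − 38, where Ps is the price sellers receive.
On the curves, Pb = 172.5 - (5/24)x and Ps = 284/11 + (2/11)x; the wedge Ps − Pb = 38 gives 284/11 + (2/11)x − (172.5 - (5/24)x) = 38, so x' = 48756/103.
Then Pb = 172.5 − (5/24)·(48756/103) = 7610/103 and Ps = 284/11 + (2/11)·(48756/103) = 11524/103.
Buyers' price falls by P* − Pb = 9700/103 − 7610/103 = 2090/103; sellers' price rises by Ps − P* = 11524/103 − 9700/103 = 1824/103.
So consumers capture (2090/103)/38 = 55/103 of each unit of subsidy.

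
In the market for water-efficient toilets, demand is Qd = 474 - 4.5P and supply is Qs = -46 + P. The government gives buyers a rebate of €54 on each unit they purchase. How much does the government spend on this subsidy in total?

Government cost = 55080/11

Pre-subsidy: 474 - 4.5P = -46 + P gives P* = 1040/11, Q* = 534/11.
With the rebate, buyers effectively pay Pb = Ps − 54, where Ps is the price sellers receive.
Demand in terms of Ps becomes Qd = 474 − 4.5(Ps − 54) = 717 - 4.5Ps. Setting this equal to supply: 717 - 4.5Ps = -46 + Ps, so Ps = 1526/11.
Buyers pay Pb = 1526/11 − 54 = 932/11; Q' = -46 + 1·(1526/11) = 1020/11.
Government outlay = subsidy × quantity = 54 × 1020/11 = 55080/11.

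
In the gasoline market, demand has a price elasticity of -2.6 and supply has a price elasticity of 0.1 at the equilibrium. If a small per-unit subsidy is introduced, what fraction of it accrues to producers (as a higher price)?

For a small subsidy around the equilibrium, the benefit split depends on the relative slopes, which at a point are proportional to the elasticities.
Buyer share = εs/(εs + |εd|) = 0.1/(0.1 + 2.6) = 1/27; seller share = |εd|/(εs + |εd|) = 26/27.
So producers capture 26/27 of the subsidy.

Producer share = 26/27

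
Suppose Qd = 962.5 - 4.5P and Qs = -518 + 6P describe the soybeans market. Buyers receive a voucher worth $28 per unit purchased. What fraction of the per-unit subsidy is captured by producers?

Pre-subsidy: 962.5 - 4.5P = -518 + 6P gives P* = 141, Q* = 328.
With the rebate, buyers effectively pay Pb = Ps − 28, where Ps is the price sellers receive.
Demand in terms of Ps becomes Qd = 962.5 − 4.5(Ps − 28) = 1088.5 - 4.5Ps. Setting this equal to supply: 1088.5 - 4.5Ps = -518 + 6Ps, so Ps = 153.
Buyers pay Pb = 153 − 28 = 125; Q' = -518 + 6·153 = 400.
Buyers' price falls by P* − Pb = 141 − 125 = 16; sellers' price rises by Ps − P* = 153 − 141 = 12.
So producers capture 12/28 = 3/7 of each unit of subsidy.

Producer share = 3/7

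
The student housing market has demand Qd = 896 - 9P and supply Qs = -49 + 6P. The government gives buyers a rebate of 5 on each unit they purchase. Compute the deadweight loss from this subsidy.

Deadweight loss = 45

Pre-subsidy: 896 - 9P = -49 + 6P gives P* = 63, Q* = 329.
With the rebate, buyers effectively pay Pb = Ps − 5, where Ps is the price sellers receive.
Demand in terms of Ps becomes Qd = 896 − 9(Ps − 5) = 941 - 9Ps. Setting this equal to supply: 941 - 9Ps = -49 + 6Ps, so Ps = 66.
Buyers pay Pb = 66 − 5 = 61; Q' = -49 + 6·66 = 347.
The subsidy expands output by 347 − 329 = 18 past the efficient level; on those units the gap between marginal cost and willingness to pay runs from 0 up to 5.
DWL = ½ × 5 × 18 = 45.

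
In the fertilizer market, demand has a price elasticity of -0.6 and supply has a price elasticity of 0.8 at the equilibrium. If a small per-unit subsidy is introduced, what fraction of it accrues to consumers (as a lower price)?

Consumer share = 4/7

For a small subsidy around the equilibrium, the benefit split depends on the relative slopes, which at a point are proportional to the elasticities.
Buyer share = εs/(εs + |εd|) = 0.8/(0.8 + 0.6) = 4/7; seller share = |εd|/(εs + |εd|) = 3/7.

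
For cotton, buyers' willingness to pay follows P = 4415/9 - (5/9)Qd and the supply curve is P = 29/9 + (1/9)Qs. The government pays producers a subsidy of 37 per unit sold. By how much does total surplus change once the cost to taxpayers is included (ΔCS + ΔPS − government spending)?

Net change in total surplus = -1026.75

Pre-subsidy: 4415/9 - (5/9)Q = 29/9 + (1/9)Q gives Q* = 731 and P* = 760/9.
With the subsidy, sellers receive Ps = Pb + 37 for each unit, where Pb is the price buyers pay.
On the curves, Pb = 4415/9 - (5/9)Q and Ps = 29/9 + (1/9)Q; the wedge Ps − Pb = 37 gives 29/9 + (1/9)Q − (4415/9 - (5/9)Q) = 37, so Q' = 786.5.
Then Pb = 4415/9 − (5/9)·786.5 = 965/18 and Ps = 29/9 + (1/9)·786.5 = 1631/18.
ΔCS = ½(731 + 786.5)(760/9 − 965/18) = 561475/24; ΔPS = ½(731 + 786.5)(1631/18 − 760/9) = 112295/24.
Government spending = 37 × 786.5 = 29100.5.
Net change = 561475/24 + 112295/24 − 29100.5 = -1026.75. The loss equals the DWL triangle ½·37·55.5.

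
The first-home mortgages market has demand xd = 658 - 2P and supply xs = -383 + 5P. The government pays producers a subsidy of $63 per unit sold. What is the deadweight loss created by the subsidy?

Deadweight loss = $2835

Pre-subsidy: 658 - 2P = -383 + 5P gives P* = 1041/7, x* = 2524/7.
With the subsidy, sellers receive Ps = Pb + 63 for each unit, where Pb is the price buyers pay.
Supply in terms of Pb becomes xs = -383 + 5(Pb + 63) = -68 + 5Pb. Setting this equal to demand: 658 - 2Pb = -68 + 5Pb, so Pb = 726/7.
Sellers receive Ps = 726/7 + 63 = 1167/7; x' = 658 − 2·(726/7) = 3154/7.
The subsidy expands output by 3154/7 − 2524/7 = 90 past the efficient level; on those units the gap between marginal cost and willingness to pay runs from 0 up to 63.
DWL = ½ × 63 × 90 = 2835.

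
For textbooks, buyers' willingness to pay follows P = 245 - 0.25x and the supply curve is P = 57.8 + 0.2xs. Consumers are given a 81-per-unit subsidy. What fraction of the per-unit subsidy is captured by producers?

Pre-subsidy: 245 - 0.25x = 57.8 + 0.2x gives x* = 416 and P* = 141.
With the rebate, buyers effectively pay Pb = Ps − 81, where Ps is the price sellers receive.
On the curves, Pb = 245 - 0.25x and Ps = 57.8 + 0.2x; the wedge Ps − Pb = 81 gives 57.8 + 0.2x − (245 - 0.25x) = 81, so x' = 596.
Then Pb = 245 − 0.25·596 = 96 and Ps = 57.8 + 0.2·596 = 177.
Buyers' price falls by P* − Pb = 141 − 96 = 45; sellers' price rises by Ps − P* = 177 − 141 = 36.
So producers capture 36/81 = 4/9 of each unit of subsidy.

Producer share = 4/9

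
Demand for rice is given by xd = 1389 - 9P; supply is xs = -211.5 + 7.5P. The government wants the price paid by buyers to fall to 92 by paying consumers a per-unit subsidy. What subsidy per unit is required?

Required subsidy s = 11 per unit

At a buyer price of 92, quantity demanded is 1389 − 9·92 = 561.
Sellers supply 561 only when they receive Ps with -211.5 + 7.5·Ps = 561, i.e. Ps = 103.
s = Ps − Pb = 103 − 92 = 11.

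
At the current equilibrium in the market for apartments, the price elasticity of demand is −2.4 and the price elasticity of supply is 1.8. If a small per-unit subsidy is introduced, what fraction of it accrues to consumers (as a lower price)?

Consumer share = 3/7

For a small subsidy around the equilibrium, the benefit split depends on the relative slopes, which at a point are proportional to the elasticities.
Buyer share = εs/(εs + |εd|) = 1.8/(1.8 + 2.4) = 3/7; seller share = |εd|/(εs + |εd|) = 4/7.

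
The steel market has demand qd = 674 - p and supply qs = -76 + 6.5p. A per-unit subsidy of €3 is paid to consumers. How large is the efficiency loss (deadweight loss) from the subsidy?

Deadweight loss = €3.9

Pre-subsidy: 674 - p = -76 + 6.5p gives p* = 100, q* = 574.
With the rebate, buyers effectively pay pb = ps − 3, where ps is the price sellers receive.
Demand in terms of ps becomes qd = 674 − 1(ps − 3) = 677 - ps. Setting this equal to supply: 677 - ps = -76 + 6.5ps, so ps = 100.4.
Buyers pay pb = 100.4 − 3 = 97.4; q' = -76 + 6.5·100.4 = 576.6.
The subsidy expands output by 576.6 − 574 = 2.6 past the efficient level; on those units the gap between marginal cost and willingness to pay runs from 0 up to 3.
DWL = ½ × 3 × 2.6 = 3.9.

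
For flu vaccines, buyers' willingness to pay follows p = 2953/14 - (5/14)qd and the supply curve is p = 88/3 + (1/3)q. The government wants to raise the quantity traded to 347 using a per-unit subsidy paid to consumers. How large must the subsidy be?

Required subsidy s = 58 per unit

At q = 347, from the demand curve buyers pay pb = 2953/14 − (5/14)·347 = 87; from the supply curve sellers need ps = 88/3 + (1/3)·347 = 145.
The subsidy must fill the gap: s = ps − pb = 145 − 87 = 58.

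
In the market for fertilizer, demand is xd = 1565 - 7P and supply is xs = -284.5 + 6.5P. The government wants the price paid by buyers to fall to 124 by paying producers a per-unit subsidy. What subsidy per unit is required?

At a buyer price of 124, quantity demanded is 1565 − 7·124 = 697.
Sellers supply 697 only when they receive Ps with -284.5 + 6.5·Ps = 697, i.e. Ps = 151.
s = Ps − Pb = 151 − 124 = 27.

Required subsidy s = 27 per unit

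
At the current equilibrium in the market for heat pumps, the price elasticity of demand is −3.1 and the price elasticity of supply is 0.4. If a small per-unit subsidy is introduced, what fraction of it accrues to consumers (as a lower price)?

Consumer share = 4/35

For a small subsidy around the equilibrium, the benefit split depends on the relative slopes, which at a point are proportional to the elasticities.
Buyer share = εs/(εs + |εd|) = 0.4/(0.4 + 3.1) = 4/35; seller share = |εd|/(εs + |εd|) = 31/35.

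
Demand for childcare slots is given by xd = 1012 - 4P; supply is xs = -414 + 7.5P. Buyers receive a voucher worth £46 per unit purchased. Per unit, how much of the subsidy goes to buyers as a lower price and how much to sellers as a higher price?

Buyers gain £30 per unit; sellers gain £16 per unit

Pre-subsidy: 1012 - 4P = -414 + 7.5P gives P* = 124, x* = 516.
With the rebate, buyers effectively pay Pb = Ps − 46, where Ps is the price sellers receive.
Demand in terms of Ps becomes xd = 1012 − 4(Ps − 46) = 1196 - 4Ps. Setting this equal to supply: 1196 - 4Ps = -414 + 7.5Ps, so Ps = 140.
Buyers pay Pb = 140 − 46 = 94; x' = -414 + 7.5·140 = 636.
Buyers' price falls by P* − Pb = 124 − 94 = 30; sellers' price rises by Ps − P* = 140 − 124 = 16.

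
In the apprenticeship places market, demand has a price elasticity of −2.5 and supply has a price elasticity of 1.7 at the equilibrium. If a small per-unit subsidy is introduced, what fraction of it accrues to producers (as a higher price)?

For a small subsidy around the equilibrium, the benefit split depends on the relative slopes, which at a point are proportional to the elasticities.
Buyer share = εs/(εs + |εd|) = 1.7/(1.7 + 2.5) = 17/42; seller share = |εd|/(εs + |εd|) = 25/42.
So producers capture 25/42 of the subsidy.

Producer share = 25/42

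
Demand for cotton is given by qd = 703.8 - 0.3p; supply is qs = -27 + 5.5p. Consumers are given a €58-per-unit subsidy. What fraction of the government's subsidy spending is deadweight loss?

DWL / government spending = 11/910

Pre-subsidy: 703.8 - 0.3p = -27 + 5.5p gives p* = 126, q* = 666.
With the rebate, buyers effectively pay pb = ps − 58, where ps is the price sellers receive.
Demand in terms of ps becomes qd = 703.8 − 0.3(ps − 58) = 721.2 - 0.3ps. Setting this equal to supply: 721.2 - 0.3ps = -27 + 5.5ps, so ps = 129.
Buyers pay pb = 129 − 58 = 71; q' = -27 + 5.5·129 = 682.5.
ΔCS = ½(666 + 682.5)(126 − 71) = 37083.75; ΔPS = ½(666 + 682.5)(129 − 126) = 2022.75.
Government spending = 58 × 682.5 = 39585.
DWL = ½ × 58 × (682.5 − 666) = 478.5; fraction = 478.5 / 39585 = 11/910.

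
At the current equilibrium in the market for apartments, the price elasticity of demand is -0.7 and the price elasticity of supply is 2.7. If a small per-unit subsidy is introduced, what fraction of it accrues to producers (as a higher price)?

Producer share = 7/34

For a small subsidy around the equilibrium, the benefit split depends on the relative slopes, which at a point are proportional to the elasticities.
Buyer share = εs/(εs + |εd|) = 2.7/(2.7 + 0.7) = 27/34; seller share = |εd|/(εs + |εd|) = 7/34.
So producers capture 7/34 of the subsidy.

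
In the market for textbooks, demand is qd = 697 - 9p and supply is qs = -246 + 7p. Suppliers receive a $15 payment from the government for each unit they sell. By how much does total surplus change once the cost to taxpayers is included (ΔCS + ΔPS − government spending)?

Pre-subsidy: 697 - 9p = -246 + 7p gives p* = 58.9375, q* = 166.5625.
With the subsidy, sellers receive ps = pb + 15 for each unit, where pb is the price buyers pay.
Supply in terms of pb becomes qs = -246 + 7(pb + 15) = -141 + 7pb. Setting this equal to demand: 697 - 9pb = -141 + 7pb, so pb = 52.375.
Sellers receive ps = 52.375 + 15 = 67.375; q' = 697 − 9·52.375 = 225.625.
ΔCS = ½(166.5625 + 225.625)(58.9375 − 52.375) = 1286.865234375; ΔPS = ½(166.5625 + 225.625)(67.375 − 58.9375) = 1654.541015625.
Government spending = 15 × 225.625 = 3384.375.
Net change = 1286.865234375 + 1654.541015625 − 3384.375 = -442.96875. The loss equals the DWL triangle ½·15·59.0625.

Net change in total surplus = -$442.96875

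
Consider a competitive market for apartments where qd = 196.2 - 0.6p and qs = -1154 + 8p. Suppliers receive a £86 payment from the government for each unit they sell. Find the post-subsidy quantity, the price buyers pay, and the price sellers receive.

Pre-subsidy: 196.2 - 0.6p = -1154 + 8p gives p* = 157, q* = 102.
With the subsidy, sellers receive ps = pb + 86 for each unit, where pb is the price buyers pay.
Supply in terms of pb becomes qs = -1154 + 8(pb + 86) = -466 + 8pb. Setting this equal to demand: 196.2 - 0.6pb = -466 + 8pb, so pb = 77.
Sellers receive ps = 77 + 86 = 163; q' = 196.2 − 0.6·77 = 150.

q' = 150; buyers pay £77; sellers receive £163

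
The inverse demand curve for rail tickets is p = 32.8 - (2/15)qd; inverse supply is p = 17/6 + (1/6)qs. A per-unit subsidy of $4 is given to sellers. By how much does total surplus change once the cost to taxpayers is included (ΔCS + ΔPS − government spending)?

Net change in total surplus = -80/3

Pre-subsidy: 32.8 - (2/15)q = 17/6 + (1/6)q gives q* = 899/9 and p* = 526/27.
With the subsidy, sellers receive ps = pb + 4 for each unit, where pb is the price buyers pay.
On the curves, pb = 32.8 - (2/15)q and ps = 17/6 + (1/6)q; the wedge ps − pb = 4 gives 17/6 + (1/6)q − (32.8 - (2/15)q) = 4, so q' = 1019/9.
Then pb = 32.8 − (2/15)·(1019/9) = 478/27 and ps = 17/6 + (1/6)·(1019/9) = 586/27.
ΔCS = ½(899/9 + 1019/9)(526/27 − 478/27) = 15344/81; ΔPS = ½(899/9 + 1019/9)(586/27 − 526/27) = 19180/81.
Government spending = 4 × 1019/9 = 4076/9.
Net change = 15344/81 + 19180/81 − 4076/9 = -80/3. The loss equals the DWL triangle ½·4·40/3.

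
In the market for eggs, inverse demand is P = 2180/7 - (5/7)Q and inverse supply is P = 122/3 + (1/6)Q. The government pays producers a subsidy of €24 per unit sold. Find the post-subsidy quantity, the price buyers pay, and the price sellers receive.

Pre-subsidy: 2180/7 - (5/7)Q = 122/3 + (1/6)Q gives Q* = 11372/37 and P* = 3400/37.
With the subsidy, sellers receive Ps = Pb + 24 for each unit, where Pb is the price buyers pay.
On the curves, Pb = 2180/7 - (5/7)Q and Ps = 122/3 + (1/6)Q; the wedge Ps − Pb = 24 gives 122/3 + (1/6)Q − (2180/7 - (5/7)Q) = 24, so Q' = 12380/37.
Then Pb = 2180/7 − (5/7)·(12380/37) = 2680/37 and Ps = 122/3 + (1/6)·(12380/37) = 3568/37.

Q' = 12380/37; buyers pay 2680/37; sellers receive 3568/37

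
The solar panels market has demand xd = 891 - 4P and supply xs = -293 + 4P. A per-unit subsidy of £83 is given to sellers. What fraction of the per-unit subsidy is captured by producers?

Pre-subsidy: 891 - 4P = -293 + 4P gives P* = 148, x* = 299.
With the subsidy, sellers receive Ps = Pb + 83 for each unit, where Pb is the price buyers pay.
Supply in terms of Pb becomes xs = -293 + 4(Pb + 83) = 39 + 4Pb. Setting this equal to demand: 891 - 4Pb = 39 + 4Pb, so Pb = 106.5.
Sellers receive Ps = 106.5 + 83 = 189.5; x' = 891 − 4·106.5 = 465.
Buyers' price falls by P* − Pb = 148 − 106.5 = 41.5; sellers' price rises by Ps − P* = 189.5 − 148 = 41.5.
So producers capture 41.5/83 = 0.5 of each unit of subsidy.

Producer share = 0.5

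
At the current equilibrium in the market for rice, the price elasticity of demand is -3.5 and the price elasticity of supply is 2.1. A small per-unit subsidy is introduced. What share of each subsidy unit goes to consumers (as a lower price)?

Consumer share = 0.375

For a small subsidy around the equilibrium, the benefit split depends on the relative slopes, which at a point are proportional to the elasticities.
Buyer share = εs/(εs + |εd|) = 2.1/(2.1 + 3.5) = 0.375; seller share = |εd|/(εs + |εd|) = 0.625.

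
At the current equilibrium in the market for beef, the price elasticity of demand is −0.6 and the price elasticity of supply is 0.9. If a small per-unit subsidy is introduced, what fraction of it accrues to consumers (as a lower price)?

Consumer share = 0.6

For a small subsidy around the equilibrium, the benefit split depends on the relative slopes, which at a point are proportional to the elasticities.
Buyer share = εs/(εs + |εd|) = 0.9/(0.9 + 0.6) = 0.6; seller share = |εd|/(εs + |εd|) = 0.4.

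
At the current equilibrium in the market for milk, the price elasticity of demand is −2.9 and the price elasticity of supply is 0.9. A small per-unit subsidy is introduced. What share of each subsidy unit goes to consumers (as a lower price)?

For a small subsidy around the equilibrium, the benefit split depends on the relative slopes, which at a point are proportional to the elasticities.
Buyer share = εs/(εs + |εd|) = 0.9/(0.9 + 2.9) = 9/38; seller share = |εd|/(εs + |εd|) = 29/38.

Consumer share = 9/38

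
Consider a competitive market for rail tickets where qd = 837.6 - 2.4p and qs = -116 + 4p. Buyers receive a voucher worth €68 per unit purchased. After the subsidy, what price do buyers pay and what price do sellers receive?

Buyers pay €106.5; sellers receive €174.5

Pre-subsidy: 837.6 - 2.4p = -116 + 4p gives p* = 149, q* = 480.
With the rebate, buyers effectively pay pb = ps − 68, where ps is the price sellers receive.
Demand in terms of ps becomes qd = 837.6 − 2.4(ps − 68) = 1000.8 - 2.4ps. Setting this equal to supply: 1000.8 - 2.4ps = -116 + 4ps, so ps = 174.5.
Buyers pay pb = 174.5 − 68 = 106.5; q' = -116 + 4·174.5 = 582.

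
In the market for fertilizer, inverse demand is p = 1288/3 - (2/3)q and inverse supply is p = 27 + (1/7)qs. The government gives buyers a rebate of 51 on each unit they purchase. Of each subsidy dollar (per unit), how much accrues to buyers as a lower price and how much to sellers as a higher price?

Pre-subsidy: 1288/3 - (2/3)q = 27 + (1/7)q gives q* = 497 and p* = 98.
With the rebate, buyers effectively pay pb = ps − 51, where ps is the price sellers receive.
On the curves, pb = 1288/3 - (2/3)q and ps = 27 + (1/7)q; the wedge ps − pb = 51 gives 27 + (1/7)q − (1288/3 - (2/3)q) = 51, so q' = 560.
Then pb = 1288/3 − (2/3)·560 = 56 and ps = 27 + (1/7)·560 = 107.
Buyers' price falls by p* − pb = 98 − 56 = 42; sellers' price rises by ps − p* = 107 − 98 = 9.

Buyers gain 42 per unit; sellers gain 9 per unit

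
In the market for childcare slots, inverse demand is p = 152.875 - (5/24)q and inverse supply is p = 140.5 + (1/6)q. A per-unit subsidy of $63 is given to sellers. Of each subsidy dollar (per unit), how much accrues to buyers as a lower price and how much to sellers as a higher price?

Pre-subsidy: 152.875 - (5/24)q = 140.5 + (1/6)q gives q* = 33 and p* = 146.
With the subsidy, sellers receive ps = pb + 63 for each unit, where pb is the price buyers pay.
On the curves, pb = 152.875 - (5/24)q and ps = 140.5 + (1/6)q; the wedge ps − pb = 63 gives 140.5 + (1/6)q − (152.875 - (5/24)q) = 63, so q' = 201.
Then pb = 152.875 − (5/24)·201 = 111 and ps = 140.5 + (1/6)·201 = 174.
Buyers' price falls by p* − pb = 146 − 111 = 35; sellers' price rises by ps − p* = 174 − 146 = 28.

Buyers gain $35 per unit; sellers gain $28 per unit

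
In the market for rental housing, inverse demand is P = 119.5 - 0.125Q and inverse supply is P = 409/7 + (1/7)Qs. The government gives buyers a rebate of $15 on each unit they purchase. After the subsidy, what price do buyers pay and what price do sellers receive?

Buyers pay $84; sellers receive $99

Pre-subsidy: 119.5 - 0.125Q = 409/7 + (1/7)Q gives Q* = 228 and P* = 91.
With the rebate, buyers effectively pay Pb = Ps − 15, where Ps is the price sellers receive.
On the curves, Pb = 119.5 - 0.125Q and Ps = 409/7 + (1/7)Q; the wedge Ps − Pb = 15 gives 409/7 + (1/7)Q − (119.5 - 0.125Q) = 15, so Q' = 284.
Then Pb = 119.5 − 0.125·284 = 84 and Ps = 409/7 + (1/7)·284 = 99.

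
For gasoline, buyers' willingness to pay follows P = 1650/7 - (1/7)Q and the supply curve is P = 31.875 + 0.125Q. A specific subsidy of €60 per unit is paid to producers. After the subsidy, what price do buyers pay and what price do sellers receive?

Buyers pay €95; sellers receive €155

Pre-subsidy: 1650/7 - (1/7)Q = 31.875 + 0.125Q gives Q* = 761 and P* = 127.
With the subsidy, sellers receive Ps = Pb + 60 for each unit, where Pb is the price buyers pay.
On the curves, Pb = 1650/7 - (1/7)Q and Ps = 31.875 + 0.125Q; the wedge Ps − Pb = 60 gives 31.875 + 0.125Q − (1650/7 - (1/7)Q) = 60, so Q' = 985.
Then Pb = 1650/7 − (1/7)·985 = 95 and Ps = 31.875 + 0.125·985 = 155.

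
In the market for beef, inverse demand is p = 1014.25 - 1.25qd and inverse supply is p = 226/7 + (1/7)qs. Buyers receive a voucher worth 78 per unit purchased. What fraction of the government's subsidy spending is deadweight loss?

DWL / government spending = 28/761

Pre-subsidy: 1014.25 - 1.25q = 226/7 + (1/7)q gives q* = 705 and p* = 133.
With the rebate, buyers effectively pay pb = ps − 78, where ps is the price sellers receive.
On the curves, pb = 1014.25 - 1.25q and ps = 226/7 + (1/7)q; the wedge ps − pb = 78 gives 226/7 + (1/7)q − (1014.25 - 1.25q) = 78, so q' = 761.
Then pb = 1014.25 − 1.25·761 = 63 and ps = 226/7 + (1/7)·761 = 141.
ΔCS = ½(705 + 761)(133 − 63) = 51310; ΔPS = ½(705 + 761)(141 − 133) = 5864.
Government spending = 78 × 761 = 59358.
DWL = ½ × 78 × (761 − 705) = 2184; fraction = 2184 / 59358 = 28/761.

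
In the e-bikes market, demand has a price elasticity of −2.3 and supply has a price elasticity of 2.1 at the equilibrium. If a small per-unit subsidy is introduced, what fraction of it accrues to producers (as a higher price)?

Producer share = 23/44

For a small subsidy around the equilibrium, the benefit split depends on the relative slopes, which at a point are proportional to the elasticities.
Buyer share = εs/(εs + |εd|) = 2.1/(2.1 + 2.3) = 21/44; seller share = |εd|/(εs + |εd|) = 23/44.
So producers capture 23/44 of the subsidy.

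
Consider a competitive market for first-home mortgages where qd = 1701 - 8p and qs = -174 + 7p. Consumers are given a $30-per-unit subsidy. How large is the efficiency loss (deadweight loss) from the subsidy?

Pre-subsidy: 1701 - 8p = -174 + 7p gives p* = 125, q* = 701.
With the rebate, buyers effectively pay pb = ps − 30, where ps is the price sellers receive.
Demand in terms of ps becomes qd = 1701 − 8(ps − 30) = 1941 - 8ps. Setting this equal to supply: 1941 - 8ps = -174 + 7ps, so ps = 141.
Buyers pay pb = 141 − 30 = 111; q' = -174 + 7·141 = 813.
The subsidy expands output by 813 − 701 = 112 past the efficient level; on those units the gap between marginal cost and willingness to pay runs from 0 up to 30.
DWL = ½ × 30 × 112 = 1680.

Deadweight loss = $1680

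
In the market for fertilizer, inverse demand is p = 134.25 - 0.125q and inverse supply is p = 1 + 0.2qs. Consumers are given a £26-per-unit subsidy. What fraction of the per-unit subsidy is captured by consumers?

Consumer share = 5/13

Pre-subsidy: 134.25 - 0.125q = 1 + 0.2q gives q* = 410 and p* = 83.
With the rebate, buyers effectively pay pb = ps − 26, where ps is the price sellers receive.
On the curves, pb = 134.25 - 0.125q and ps = 1 + 0.2q; the wedge ps − pb = 26 gives 1 + 0.2q − (134.25 - 0.125q) = 26, so q' = 490.
Then pb = 134.25 − 0.125·490 = 73 and ps = 1 + 0.2·490 = 99.
Buyers' price falls by p* − pb = 83 − 73 = 10; sellers' price rises by ps − p* = 99 − 83 = 16.
So consumers capture 10/26 = 5/13 of each unit of subsidy.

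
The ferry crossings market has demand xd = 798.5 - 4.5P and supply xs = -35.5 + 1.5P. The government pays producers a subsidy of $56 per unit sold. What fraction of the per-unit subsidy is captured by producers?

Producer share = 0.75

Pre-subsidy: 798.5 - 4.5P = -35.5 + 1.5P gives P* = 139, x* = 173.
With the subsidy, sellers receive Ps = Pb + 56 for each unit, where Pb is the price buyers pay.
Supply in terms of Pb becomes xs = -35.5 + 1.5(Pb + 56) = 48.5 + 1.5Pb. Setting this equal to demand: 798.5 - 4.5Pb = 48.5 + 1.5Pb, so Pb = 125.
Sellers receive Ps = 125 + 56 = 181; x' = 798.5 − 4.5·125 = 236.
Buyers' price falls by P* − Pb = 139 − 125 = 14; sellers' price rises by Ps − P* = 181 − 139 = 42.
So producers capture 42/56 = 0.75 of each unit of subsidy.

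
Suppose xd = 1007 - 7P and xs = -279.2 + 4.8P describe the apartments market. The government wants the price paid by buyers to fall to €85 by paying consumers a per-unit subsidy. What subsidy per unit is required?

Required subsidy s = €59 per unit

At a buyer price of 85, quantity demanded is 1007 − 7·85 = 412.
Sellers supply 412 only when they receive Ps with -279.2 + 4.8·Ps = 412, i.e. Ps = 144.
s = Ps − Pb = 144 − 85 = 59.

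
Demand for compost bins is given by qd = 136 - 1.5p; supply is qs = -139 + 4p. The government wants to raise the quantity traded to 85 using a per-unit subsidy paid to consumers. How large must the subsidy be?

Required subsidy s = 22 per unit

At q = 85, invert demand for the buyer price: pb = (136 − 85)/1.5 = 34; invert supply for the seller price: ps = (85 − (-139))/4 = 56.
The subsidy must fill the gap: s = ps − pb = 56 − 34 = 22.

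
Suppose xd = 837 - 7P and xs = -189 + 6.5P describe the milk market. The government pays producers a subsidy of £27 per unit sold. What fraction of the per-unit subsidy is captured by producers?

Pre-subsidy: 837 - 7P = -189 + 6.5P gives P* = 76, x* = 305.
With the subsidy, sellers receive Ps = Pb + 27 for each unit, where Pb is the price buyers pay.
Supply in terms of Pb becomes xs = -189 + 6.5(Pb + 27) = -13.5 + 6.5Pb. Setting this equal to demand: 837 - 7Pb = -13.5 + 6.5Pb, so Pb = 63.
Sellers receive Ps = 63 + 27 = 90; x' = 837 − 7·63 = 396.
Buyers' price falls by P* − Pb = 76 − 63 = 13; sellers' price rises by Ps − P* = 90 − 76 = 14.
So producers capture 14/27 = 14/27 of each unit of subsidy.

Producer share = 14/27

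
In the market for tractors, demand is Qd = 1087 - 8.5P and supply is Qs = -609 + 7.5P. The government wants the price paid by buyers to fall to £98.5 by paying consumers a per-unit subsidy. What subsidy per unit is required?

Required subsidy s = £16 per unit

At a buyer price of 98.5, quantity demanded is 1087 − 8.5·98.5 = 249.75.
Sellers supply 249.75 only when they receive Ps with -609 + 7.5·Ps = 249.75, i.e. Ps = 114.5.
s = Ps − Pb = 114.5 − 98.5 = 16.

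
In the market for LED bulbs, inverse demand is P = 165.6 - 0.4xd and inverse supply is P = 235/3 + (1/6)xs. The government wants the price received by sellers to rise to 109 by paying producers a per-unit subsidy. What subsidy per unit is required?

Required subsidy s = 17 per unit

At a seller price of 109, quantity supplied is -470 + 6·109 = 184.
Buyers absorb 184 only when they pay Pb = 165.6 − 0.4·184 = 92.
s = Ps − Pb = 109 − 92 = 17.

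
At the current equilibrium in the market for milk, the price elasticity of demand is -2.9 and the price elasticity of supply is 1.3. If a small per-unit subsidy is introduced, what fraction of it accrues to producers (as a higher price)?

For a small subsidy around the equilibrium, the benefit split depends on the relative slopes, which at a point are proportional to the elasticities.
Buyer share = εs/(εs + |εd|) = 1.3/(1.3 + 2.9) = 13/42; seller share = |εd|/(εs + |εd|) = 29/42.
So producers capture 29/42 of the subsidy.

Producer share = 29/42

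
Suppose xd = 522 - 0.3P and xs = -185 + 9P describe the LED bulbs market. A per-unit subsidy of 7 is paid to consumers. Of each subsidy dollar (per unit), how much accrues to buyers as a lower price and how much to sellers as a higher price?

Pre-subsidy: 522 - 0.3P = -185 + 9P gives P* = 7070/93, x* = 15475/31.
With the rebate, buyers effectively pay Pb = Ps − 7, where Ps is the price sellers receive.
Demand in terms of Ps becomes xd = 522 − 0.3(Ps − 7) = 524.1 - 0.3Ps. Setting this equal to supply: 524.1 - 0.3Ps = -185 + 9Ps, so Ps = 7091/93.
Buyers pay Pb = 7091/93 − 7 = 6440/93; x' = -185 + 9·(7091/93) = 15538/31.
Buyers' price falls by P* − Pb = 7070/93 − 6440/93 = 210/31; sellers' price rises by Ps − P* = 7091/93 − 7070/93 = 7/31.

Buyers gain 210/31 per unit; sellers gain 7/31 per unit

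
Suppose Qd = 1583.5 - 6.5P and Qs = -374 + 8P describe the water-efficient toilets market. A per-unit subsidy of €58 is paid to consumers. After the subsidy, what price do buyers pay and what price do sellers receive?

Buyers pay €103; sellers receive €161

Pre-subsidy: 1583.5 - 6.5P = -374 + 8P gives P* = 135, Q* = 706.
With the rebate, buyers effectively pay Pb = Ps − 58, where Ps is the price sellers receive.
Demand in terms of Ps becomes Qd = 1583.5 − 6.5(Ps − 58) = 1960.5 - 6.5Ps. Setting this equal to supply: 1960.5 - 6.5Ps = -374 + 8Ps, so Ps = 161.
Buyers pay Pb = 161 − 58 = 103; Q' = -374 + 8·161 = 914.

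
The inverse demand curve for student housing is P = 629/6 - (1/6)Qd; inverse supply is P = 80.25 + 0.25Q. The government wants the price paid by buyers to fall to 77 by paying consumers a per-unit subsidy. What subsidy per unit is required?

At a buyer price of 77, quantity demanded is 629 − 6·77 = 167.
Sellers supply 167 only when they receive Ps = 80.25 + 0.25·167 = 122.
s = Ps − Pb = 122 − 77 = 45.

Required subsidy s = 45 per unit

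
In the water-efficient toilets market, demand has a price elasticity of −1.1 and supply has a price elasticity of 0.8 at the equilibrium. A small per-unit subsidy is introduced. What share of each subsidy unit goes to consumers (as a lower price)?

For a small subsidy around the equilibrium, the benefit split depends on the relative slopes, which at a point are proportional to the elasticities.
Buyer share = εs/(εs + |εd|) = 0.8/(0.8 + 1.1) = 8/19; seller share = |εd|/(εs + |εd|) = 11/19.

Consumer share = 8/19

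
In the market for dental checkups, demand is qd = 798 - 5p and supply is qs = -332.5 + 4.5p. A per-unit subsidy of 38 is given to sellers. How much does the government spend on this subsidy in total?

Pre-subsidy: 798 - 5p = -332.5 + 4.5p gives p* = 119, q* = 203.
With the subsidy, sellers receive ps = pb + 38 for each unit, where pb is the price buyers pay.
Supply in terms of pb becomes qs = -332.5 + 4.5(pb + 38) = -161.5 + 4.5pb. Setting this equal to demand: 798 - 5pb = -161.5 + 4.5pb, so pb = 101.
Sellers receive ps = 101 + 38 = 139; q' = 798 − 5·101 = 293.
Government outlay = subsidy × quantity = 38 × 293 = 11134.

Government cost = 11134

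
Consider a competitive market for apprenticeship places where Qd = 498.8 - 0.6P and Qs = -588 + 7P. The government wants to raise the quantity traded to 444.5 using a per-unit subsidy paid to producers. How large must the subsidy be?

Required subsidy s = 57 per unit

At Q = 444.5, invert demand for the buyer price: Pb = (498.8 − 444.5)/0.6 = 90.5; invert supply for the seller price: Ps = (444.5 − (-588))/7 = 147.5.
The subsidy must fill the gap: s = Ps − Pb = 147.5 − 90.5 = 57.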